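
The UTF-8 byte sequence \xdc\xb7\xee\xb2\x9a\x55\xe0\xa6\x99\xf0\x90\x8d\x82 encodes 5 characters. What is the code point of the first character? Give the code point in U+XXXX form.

U+0737

Offset 0: leading byte 0xDC = 11011100 → 2-byte char #1 = DC B7.
Leading byte 0xDC = 11011100 matches 110xxxxx → 2-byte sequence.
Byte 1: 0xDC = 11011100, payload 11100 (5 bits).
Byte 2: 0xB7 = 10110111 (10xxxxxx ✓), payload 110111.
Concatenate: 11100110111 = 0x737 (11 bits → U+0737).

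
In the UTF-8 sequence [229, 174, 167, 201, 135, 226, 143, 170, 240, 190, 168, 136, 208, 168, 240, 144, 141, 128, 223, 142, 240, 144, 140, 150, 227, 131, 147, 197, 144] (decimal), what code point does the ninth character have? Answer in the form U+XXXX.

Offset 0: leading byte 0xE5 = 11100101 → 3-byte char #1 = E5 AE A7.
Offset 3: leading byte 0xC9 = 11001001 → 2-byte char #2 = C9 87.
Offset 5: leading byte 0xE2 = 11100010 → 3-byte char #3 = E2 8F AA.
Offset 8: leading byte 0xF0 = 11110000 → 4-byte char #4 = F0 BE A8 88.
Offset 12: leading byte 0xD0 = 11010000 → 2-byte char #5 = D0 A8.
Offset 14: leading byte 0xF0 = 11110000 → 4-byte char #6 = F0 90 8D 80.
Offset 18: leading byte 0xDF = 11011111 → 2-byte char #7 = DF 8E.
Offset 20: leading byte 0xF0 = 11110000 → 4-byte char #8 = F0 90 8C 96.
Offset 24: leading byte 0xE3 = 11100011 → 3-byte char #9 = E3 83 93.
Leading byte 0xE3 = 11100011 matches 1110xxxx → 3-byte sequence.
Byte 1: 0xE3 = 11100011, payload 0011 (4 bits).
Byte 2: 0x83 = 10000011 (10xxxxxx ✓), payload 000011.
Byte 3: 0x93 = 10010011 (10xxxxxx ✓), payload 010011.
Concatenate: 0011000011010011 = 0x30D3 (16 bits → U+30D3).

U+30D3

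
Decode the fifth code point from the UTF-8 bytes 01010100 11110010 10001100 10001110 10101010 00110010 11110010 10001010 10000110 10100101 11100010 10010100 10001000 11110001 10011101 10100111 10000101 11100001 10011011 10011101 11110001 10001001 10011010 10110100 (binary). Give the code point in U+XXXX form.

Offset 0: leading byte 0x54 = 01010100 → 1-byte char #1 = 54.
Offset 1: leading byte 0xF2 = 11110010 → 4-byte char #2 = F2 8C 8E AA.
Offset 5: leading byte 0x32 = 00110010 → 1-byte char #3 = 32.
Offset 6: leading byte 0xF2 = 11110010 → 4-byte char #4 = F2 8A 86 A5.
Offset 10: leading byte 0xE2 = 11100010 → 3-byte char #5 = E2 94 88.
Leading byte 0xE2 = 11100010 matches 1110xxxx → 3-byte sequence.
Byte 1: 0xE2 = 11100010, payload 0010 (4 bits).
Byte 2: 0x94 = 10010100 (10xxxxxx ✓), payload 010100.
Byte 3: 0x88 = 10001000 (10xxxxxx ✓), payload 001000.
Concatenate: 0010010100001000 = 0x2508 (16 bits → U+2508).

U+2508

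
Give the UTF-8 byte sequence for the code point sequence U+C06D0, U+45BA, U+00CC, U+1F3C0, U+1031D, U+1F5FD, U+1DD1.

U+C06D0: 4-byte form → F3 80 9B 90.
U+45BA: 3-byte form → E4 96 BA.
U+00CC: 2-byte form → C3 8C.
U+1F3C0: 4-byte form → F0 9F 8F 80.
U+1031D: 4-byte form → F0 90 8C 9D.
U+1F5FD: 4-byte form → F0 9F 97 BD.
U+1DD1: 3-byte form → E1 B7 91.
Concatenated (24 bytes): F3 80 9B 90 E4 96 BA C3 8C F0 9F 8F 80 F0 90 8C 9D F0 9F 97 BD E1 B7 91.

F3 80 9B 90 E4 96 BA C3 8C F0 9F 8F 80 F0 90 8C 9D F0 9F 97 BD E1 B7 91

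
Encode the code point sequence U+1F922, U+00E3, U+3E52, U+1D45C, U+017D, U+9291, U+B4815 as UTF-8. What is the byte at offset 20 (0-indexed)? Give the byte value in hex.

U+1F922 → 4-byte form F0 9F A4 A2 at offsets 0–3.
U+00E3 → 2-byte form C3 A3 at offsets 4–5.
U+3E52 → 3-byte form E3 B9 92 at offsets 6–8.
U+1D45C → 4-byte form F0 9D 91 9C at offsets 9–12.
U+017D → 2-byte form C5 BD at offsets 13–14.
U+9291 → 3-byte form E9 8A 91 at offsets 15–17.
U+B4815 → 4-byte form F2 B4 A0 95 at offsets 18–21.
Offset 20 falls in char 7's range; it's byte 3 of F2 B4 A0 95 = 0xA0.

0xA0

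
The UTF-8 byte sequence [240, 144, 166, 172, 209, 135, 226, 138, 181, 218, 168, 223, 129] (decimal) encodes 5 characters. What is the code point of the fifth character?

Offset 0: leading byte 0xF0 = 11110000 → 4-byte char #1 = F0 90 A6 AC.
Offset 4: leading byte 0xD1 = 11010001 → 2-byte char #2 = D1 87.
Offset 6: leading byte 0xE2 = 11100010 → 3-byte char #3 = E2 8A B5.
Offset 9: leading byte 0xDA = 11011010 → 2-byte char #4 = DA A8.
Offset 11: leading byte 0xDF = 11011111 → 2-byte char #5 = DF 81.
Leading byte 0xDF = 11011111 matches 110xxxxx → 2-byte sequence.
Byte 1: 0xDF = 11011111, payload 11111 (5 bits).
Byte 2: 0x81 = 10000001 (10xxxxxx ✓), payload 000001.
Concatenate: 11111000001 = 0x7C1 (11 bits → U+07C1).

U+07C1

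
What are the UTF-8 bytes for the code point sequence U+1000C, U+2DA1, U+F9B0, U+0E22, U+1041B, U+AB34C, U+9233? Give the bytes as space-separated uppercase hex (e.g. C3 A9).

F0 90 80 8C E2 B6 A1 EF A6 B0 E0 B8 A2 F0 90 90 9B F2 AB 8D 8C E9 88 B3

U+1000C: 4-byte form → F0 90 80 8C.
U+2DA1: 3-byte form → E2 B6 A1.
U+F9B0: 3-byte form → EF A6 B0.
U+0E22: 3-byte form → E0 B8 A2.
U+1041B: 4-byte form → F0 90 90 9B.
U+AB34C: 4-byte form → F2 AB 8D 8C.
U+9233: 3-byte form → E9 88 B3.
Concatenated (24 bytes): F0 90 80 8C E2 B6 A1 EF A6 B0 E0 B8 A2 F0 90 90 9B F2 AB 8D 8C E9 88 B3.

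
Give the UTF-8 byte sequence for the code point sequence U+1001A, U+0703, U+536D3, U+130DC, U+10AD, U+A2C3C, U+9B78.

F0 90 80 9A DC 83 F1 93 9B 93 F0 93 83 9C E1 82 AD F2 A2 B0 BC E9 AD B8

U+1001A: 4-byte form → F0 90 80 9A.
U+0703: 2-byte form → DC 83.
U+536D3: 4-byte form → F1 93 9B 93.
U+130DC: 4-byte form → F0 93 83 9C.
U+10AD: 3-byte form → E1 82 AD.
U+A2C3C: 4-byte form → F2 A2 B0 BC.
U+9B78: 3-byte form → E9 AD B8.
Concatenated (24 bytes): F0 90 80 9A DC 83 F1 93 9B 93 F0 93 83 9C E1 82 AD F2 A2 B0 BC E9 AD B8.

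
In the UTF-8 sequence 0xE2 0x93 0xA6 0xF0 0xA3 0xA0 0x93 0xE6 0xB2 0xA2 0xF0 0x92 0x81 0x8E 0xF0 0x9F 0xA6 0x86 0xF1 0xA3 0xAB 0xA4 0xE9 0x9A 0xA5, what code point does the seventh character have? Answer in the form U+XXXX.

Offset 0: leading byte 0xE2 = 11100010 → 3-byte char #1 = E2 93 A6.
Offset 3: leading byte 0xF0 = 11110000 → 4-byte char #2 = F0 A3 A0 93.
Offset 7: leading byte 0xE6 = 11100110 → 3-byte char #3 = E6 B2 A2.
Offset 10: leading byte 0xF0 = 11110000 → 4-byte char #4 = F0 92 81 8E.
Offset 14: leading byte 0xF0 = 11110000 → 4-byte char #5 = F0 9F A6 86.
Offset 18: leading byte 0xF1 = 11110001 → 4-byte char #6 = F1 A3 AB A4.
Offset 22: leading byte 0xE9 = 11101001 → 3-byte char #7 = E9 9A A5.
Leading byte 0xE9 = 11101001 matches 1110xxxx → 3-byte sequence.
Byte 1: 0xE9 = 11101001, payload 1001 (4 bits).
Byte 2: 0x9A = 10011010 (10xxxxxx ✓), payload 011010.
Byte 3: 0xA5 = 10100101 (10xxxxxx ✓), payload 100101.
Concatenate: 1001011010100101 = 0x96A5 (16 bits → U+96A5).

U+96A5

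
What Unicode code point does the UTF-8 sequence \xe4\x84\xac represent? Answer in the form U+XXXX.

U+412C

Leading byte 0xE4 = 11100100 matches 1110xxxx → 3-byte sequence.
Byte 1: 0xE4 = 11100100, payload 0100 (4 bits).
Byte 2: 0x84 = 10000100 (10xxxxxx ✓), payload 000100.
Byte 3: 0xAC = 10101100 (10xxxxxx ✓), payload 101100.
Concatenate: 0100000100101100 = 0x412C (16 bits → U+412C).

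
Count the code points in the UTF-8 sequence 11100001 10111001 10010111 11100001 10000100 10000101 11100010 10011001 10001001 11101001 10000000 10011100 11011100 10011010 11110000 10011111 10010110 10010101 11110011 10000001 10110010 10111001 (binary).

Byte at offset 0: 0xE1 = 11100001 → 3-byte char (#1). Advance 3.
Byte at offset 3: 0xE1 = 11100001 → 3-byte char (#2). Advance 3.
Byte at offset 6: 0xE2 = 11100010 → 3-byte char (#3). Advance 3.
Byte at offset 9: 0xE9 = 11101001 → 3-byte char (#4). Advance 3.
Byte at offset 12: 0xDC = 11011100 → 2-byte char (#5). Advance 2.
Byte at offset 14: 0xF0 = 11110000 → 4-byte char (#6). Advance 4.
Byte at offset 18: 0xF3 = 11110011 → 4-byte char (#7). Advance 4.
Reached end at offset 22 after 7 code points.

7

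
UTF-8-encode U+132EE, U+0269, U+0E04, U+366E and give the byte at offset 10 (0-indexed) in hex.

U+132EE → 4-byte form F0 93 8B AE at offsets 0–3.
U+0269 → 2-byte form C9 A9 at offsets 4–5.
U+0E04 → 3-byte form E0 B8 84 at offsets 6–8.
U+366E → 3-byte form E3 99 AE at offsets 9–11.
Offset 10 falls in char 4's range; it's byte 2 of E3 99 AE = 0x99.

0x99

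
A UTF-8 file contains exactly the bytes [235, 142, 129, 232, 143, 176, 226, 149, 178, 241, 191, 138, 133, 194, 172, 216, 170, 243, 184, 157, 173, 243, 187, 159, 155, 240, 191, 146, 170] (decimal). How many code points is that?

9

Byte at offset 0: 0xEB = 11101011 → 3-byte char (#1). Advance 3.
Byte at offset 3: 0xE8 = 11101000 → 3-byte char (#2). Advance 3.
Byte at offset 6: 0xE2 = 11100010 → 3-byte char (#3). Advance 3.
Byte at offset 9: 0xF1 = 11110001 → 4-byte char (#4). Advance 4.
Byte at offset 13: 0xC2 = 11000010 → 2-byte char (#5). Advance 2.
Byte at offset 15: 0xD8 = 11011000 → 2-byte char (#6). Advance 2.
Byte at offset 17: 0xF3 = 11110011 → 4-byte char (#7). Advance 4.
Byte at offset 21: 0xF3 = 11110011 → 4-byte char (#8). Advance 4.
Byte at offset 25: 0xF0 = 11110000 → 4-byte char (#9). Advance 4.
Reached end at offset 29 after 9 code points.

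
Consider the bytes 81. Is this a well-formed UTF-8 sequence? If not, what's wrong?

Byte 0x81 = 10000001 has the form 10xxxxxx — a continuation byte — but there is no preceding leading byte.

invalid (continuation byte with no leading byte)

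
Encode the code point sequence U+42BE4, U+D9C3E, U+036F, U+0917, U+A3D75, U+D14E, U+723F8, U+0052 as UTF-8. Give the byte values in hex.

F1 82 AF A4 F3 99 B0 BE CD AF E0 A4 97 F2 A3 B5 B5 ED 85 8E F1 B2 8F B8 52

U+42BE4: 4-byte form → F1 82 AF A4.
U+D9C3E: 4-byte form → F3 99 B0 BE.
U+036F: 2-byte form → CD AF.
U+0917: 3-byte form → E0 A4 97.
U+A3D75: 4-byte form → F2 A3 B5 B5.
U+D14E: 3-byte form → ED 85 8E.
U+723F8: 4-byte form → F1 B2 8F B8.
U+0052: 1-byte form → 52.
Concatenated (25 bytes): F1 82 AF A4 F3 99 B0 BE CD AF E0 A4 97 F2 A3 B5 B5 ED 85 8E F1 B2 8F B8 52.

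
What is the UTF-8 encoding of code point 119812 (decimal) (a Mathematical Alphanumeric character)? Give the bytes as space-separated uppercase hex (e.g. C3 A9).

F0 9D 90 84

U+1D404 = 0x1D404 = 119812 decimal. In range U+10000–U+10FFFF → 4-byte form: 11110xxx 10xxxxxx 10xxxxxx 10xxxxxx.
Binary (21 bits): 000011101010000000100.
Split 3+6+6+6: 000 | 011101 | 010000 | 000100.
Byte 1: 11110000 = 0xF0.
Byte 2: 10011101 = 0x9D.
Byte 3: 10010000 = 0x90.
Byte 4: 10000100 = 0x84.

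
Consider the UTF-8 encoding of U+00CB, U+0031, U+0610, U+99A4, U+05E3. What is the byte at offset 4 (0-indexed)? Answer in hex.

0x90

U+00CB → 2-byte form C3 8B at offsets 0–1.
U+0031 → 1-byte form 31 at offsets 2–2.
U+0610 → 2-byte form D8 90 at offsets 3–4.
Offset 4 falls in char 3's range; it's byte 2 of D8 90 = 0x90.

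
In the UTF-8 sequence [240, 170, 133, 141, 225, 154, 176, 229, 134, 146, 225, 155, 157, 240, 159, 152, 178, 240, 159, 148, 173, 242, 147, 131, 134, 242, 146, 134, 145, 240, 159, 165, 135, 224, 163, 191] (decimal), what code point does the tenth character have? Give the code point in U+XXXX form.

Offset 0: leading byte 0xF0 = 11110000 → 4-byte char #1 = F0 AA 85 8D.
Offset 4: leading byte 0xE1 = 11100001 → 3-byte char #2 = E1 9A B0.
Offset 7: leading byte 0xE5 = 11100101 → 3-byte char #3 = E5 86 92.
Offset 10: leading byte 0xE1 = 11100001 → 3-byte char #4 = E1 9B 9D.
Offset 13: leading byte 0xF0 = 11110000 → 4-byte char #5 = F0 9F 98 B2.
Offset 17: leading byte 0xF0 = 11110000 → 4-byte char #6 = F0 9F 94 AD.
Offset 21: leading byte 0xF2 = 11110010 → 4-byte char #7 = F2 93 83 86.
Offset 25: leading byte 0xF2 = 11110010 → 4-byte char #8 = F2 92 86 91.
Offset 29: leading byte 0xF0 = 11110000 → 4-byte char #9 = F0 9F A5 87.
Offset 33: leading byte 0xE0 = 11100000 → 3-byte char #10 = E0 A3 BF.
Leading byte 0xE0 = 11100000 matches 1110xxxx → 3-byte sequence.
Byte 1: 0xE0 = 11100000, payload 0000 (4 bits).
Byte 2: 0xA3 = 10100011 (10xxxxxx ✓), payload 100011.
Byte 3: 0xBF = 10111111 (10xxxxxx ✓), payload 111111.
Concatenate: 0000100011111111 = 0x8FF (16 bits → U+08FF).

U+08FF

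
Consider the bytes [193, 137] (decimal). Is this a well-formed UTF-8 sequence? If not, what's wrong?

Leading byte 0xC1 = 11000001 → 2-byte form.
Continuation bytes all match 10xxxxxx. Payload decodes to 0x49.
But 0x49 < 0x80, the minimum for a 2-byte sequence — this is an overlong encoding.

invalid (overlong encoding)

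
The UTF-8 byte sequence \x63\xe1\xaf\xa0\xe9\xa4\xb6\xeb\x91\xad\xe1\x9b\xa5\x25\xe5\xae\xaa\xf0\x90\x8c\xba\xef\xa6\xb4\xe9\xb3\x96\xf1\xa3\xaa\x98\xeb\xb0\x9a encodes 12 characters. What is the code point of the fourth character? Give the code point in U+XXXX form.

Offset 0: leading byte 0x63 = 01100011 → 1-byte char #1 = 63.
Offset 1: leading byte 0xE1 = 11100001 → 3-byte char #2 = E1 AF A0.
Offset 4: leading byte 0xE9 = 11101001 → 3-byte char #3 = E9 A4 B6.
Offset 7: leading byte 0xEB = 11101011 → 3-byte char #4 = EB 91 AD.
Leading byte 0xEB = 11101011 matches 1110xxxx → 3-byte sequence.
Byte 1: 0xEB = 11101011, payload 1011 (4 bits).
Byte 2: 0x91 = 10010001 (10xxxxxx ✓), payload 010001.
Byte 3: 0xAD = 10101101 (10xxxxxx ✓), payload 101101.
Concatenate: 1011010001101101 = 0xB46D (16 bits → U+B46D).

U+B46D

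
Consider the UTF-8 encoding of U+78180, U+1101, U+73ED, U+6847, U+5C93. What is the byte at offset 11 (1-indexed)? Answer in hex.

0xE6

1-indexed offset 11 is 0-indexed offset 10.
U+78180 → 4-byte form F1 B8 86 80 at offsets 0–3.
U+1101 → 3-byte form E1 84 81 at offsets 4–6.
U+73ED → 3-byte form E7 8F AD at offsets 7–9.
U+6847 → 3-byte form E6 A1 87 at offsets 10–12.
Offset 10 falls in char 4's range; it's byte 1 of E6 A1 87 = 0xE6.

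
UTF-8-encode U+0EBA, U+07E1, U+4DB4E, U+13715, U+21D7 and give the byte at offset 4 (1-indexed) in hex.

1-indexed offset 4 is 0-indexed offset 3.
U+0EBA → 3-byte form E0 BA BA at offsets 0–2.
U+07E1 → 2-byte form DF A1 at offsets 3–4.
Offset 3 falls in char 2's range; it's byte 1 of DF A1 = 0xDF.

0xDF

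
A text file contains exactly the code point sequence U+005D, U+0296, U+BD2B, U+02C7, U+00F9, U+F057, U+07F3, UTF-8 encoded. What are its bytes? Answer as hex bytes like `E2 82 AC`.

5D CA 96 EB B4 AB CB 87 C3 B9 EF 81 97 DF B3

U+005D: 1-byte form → 5D.
U+0296: 2-byte form → CA 96.
U+BD2B: 3-byte form → EB B4 AB.
U+02C7: 2-byte form → CB 87.
U+00F9: 2-byte form → C3 B9.
U+F057: 3-byte form → EF 81 97.
U+07F3: 2-byte form → DF B3.
Concatenated (15 bytes): 5D CA 96 EB B4 AB CB 87 C3 B9 EF 81 97 DF B3.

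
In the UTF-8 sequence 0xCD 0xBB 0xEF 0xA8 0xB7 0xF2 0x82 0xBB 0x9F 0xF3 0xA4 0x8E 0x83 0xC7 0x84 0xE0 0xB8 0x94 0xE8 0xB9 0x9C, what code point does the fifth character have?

U+01C4

Offset 0: leading byte 0xCD = 11001101 → 2-byte char #1 = CD BB.
Offset 2: leading byte 0xEF = 11101111 → 3-byte char #2 = EF A8 B7.
Offset 5: leading byte 0xF2 = 11110010 → 4-byte char #3 = F2 82 BB 9F.
Offset 9: leading byte 0xF3 = 11110011 → 4-byte char #4 = F3 A4 8E 83.
Offset 13: leading byte 0xC7 = 11000111 → 2-byte char #5 = C7 84.
Leading byte 0xC7 = 11000111 matches 110xxxxx → 2-byte sequence.
Byte 1: 0xC7 = 11000111, payload 00111 (5 bits).
Byte 2: 0x84 = 10000100 (10xxxxxx ✓), payload 000100.
Concatenate: 00111000100 = 0x1C4 (11 bits → U+01C4).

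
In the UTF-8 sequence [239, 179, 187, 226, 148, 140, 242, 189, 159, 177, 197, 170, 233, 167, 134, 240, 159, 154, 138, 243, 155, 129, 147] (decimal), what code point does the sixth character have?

U+1F68A

Offset 0: leading byte 0xEF = 11101111 → 3-byte char #1 = EF B3 BB.
Offset 3: leading byte 0xE2 = 11100010 → 3-byte char #2 = E2 94 8C.
Offset 6: leading byte 0xF2 = 11110010 → 4-byte char #3 = F2 BD 9F B1.
Offset 10: leading byte 0xC5 = 11000101 → 2-byte char #4 = C5 AA.
Offset 12: leading byte 0xE9 = 11101001 → 3-byte char #5 = E9 A7 86.
Offset 15: leading byte 0xF0 = 11110000 → 4-byte char #6 = F0 9F 9A 8A.
Leading byte 0xF0 = 11110000 matches 11110xxx → 4-byte sequence.
Byte 1: 0xF0 = 11110000, payload 000 (3 bits).
Byte 2: 0x9F = 10011111 (10xxxxxx ✓), payload 011111.
Byte 3: 0x9A = 10011010 (10xxxxxx ✓), payload 011010.
Byte 4: 0x8A = 10001010 (10xxxxxx ✓), payload 001010.
Concatenate: 000011111011010001010 = 0x1F68A (21 bits → U+1F68A).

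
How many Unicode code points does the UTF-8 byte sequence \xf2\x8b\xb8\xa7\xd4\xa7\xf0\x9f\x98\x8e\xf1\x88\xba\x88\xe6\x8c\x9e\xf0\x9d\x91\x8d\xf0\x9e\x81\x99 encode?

Byte at offset 0: 0xF2 = 11110010 → 4-byte char (#1). Advance 4.
Byte at offset 4: 0xD4 = 11010100 → 2-byte char (#2). Advance 2.
Byte at offset 6: 0xF0 = 11110000 → 4-byte char (#3). Advance 4.
Byte at offset 10: 0xF1 = 11110001 → 4-byte char (#4). Advance 4.
Byte at offset 14: 0xE6 = 11100110 → 3-byte char (#5). Advance 3.
Byte at offset 17: 0xF0 = 11110000 → 4-byte char (#6). Advance 4.
Byte at offset 21: 0xF0 = 11110000 → 4-byte char (#7). Advance 4.
Reached end at offset 25 after 7 code points.

7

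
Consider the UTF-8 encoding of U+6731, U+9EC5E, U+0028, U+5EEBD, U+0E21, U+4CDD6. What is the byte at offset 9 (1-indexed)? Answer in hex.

1-indexed offset 9 is 0-indexed offset 8.
U+6731 → 3-byte form E6 9C B1 at offsets 0–2.
U+9EC5E → 4-byte form F2 9E B1 9E at offsets 3–6.
U+0028 → 1-byte form 28 at offsets 7–7.
U+5EEBD → 4-byte form F1 9E BA BD at offsets 8–11.
Offset 8 falls in char 4's range; it's byte 1 of F1 9E BA BD = 0xF1.

0xF1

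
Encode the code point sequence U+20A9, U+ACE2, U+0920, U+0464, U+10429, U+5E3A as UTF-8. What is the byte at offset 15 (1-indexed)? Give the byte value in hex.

0xA9

1-indexed offset 15 is 0-indexed offset 14.
U+20A9 → 3-byte form E2 82 A9 at offsets 0–2.
U+ACE2 → 3-byte form EA B3 A2 at offsets 3–5.
U+0920 → 3-byte form E0 A4 A0 at offsets 6–8.
U+0464 → 2-byte form D1 A4 at offsets 9–10.
U+10429 → 4-byte form F0 90 90 A9 at offsets 11–14.
Offset 14 falls in char 5's range; it's byte 4 of F0 90 90 A9 = 0xA9.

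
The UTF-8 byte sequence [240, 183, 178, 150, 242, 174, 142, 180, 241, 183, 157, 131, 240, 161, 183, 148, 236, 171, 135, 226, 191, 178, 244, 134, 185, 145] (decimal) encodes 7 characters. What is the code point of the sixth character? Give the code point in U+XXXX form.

Offset 0: leading byte 0xF0 = 11110000 → 4-byte char #1 = F0 B7 B2 96.
Offset 4: leading byte 0xF2 = 11110010 → 4-byte char #2 = F2 AE 8E B4.
Offset 8: leading byte 0xF1 = 11110001 → 4-byte char #3 = F1 B7 9D 83.
Offset 12: leading byte 0xF0 = 11110000 → 4-byte char #4 = F0 A1 B7 94.
Offset 16: leading byte 0xEC = 11101100 → 3-byte char #5 = EC AB 87.
Offset 19: leading byte 0xE2 = 11100010 → 3-byte char #6 = E2 BF B2.
Leading byte 0xE2 = 11100010 matches 1110xxxx → 3-byte sequence.
Byte 1: 0xE2 = 11100010, payload 0010 (4 bits).
Byte 2: 0xBF = 10111111 (10xxxxxx ✓), payload 111111.
Byte 3: 0xB2 = 10110010 (10xxxxxx ✓), payload 110010.
Concatenate: 0010111111110010 = 0x2FF2 (16 bits → U+2FF2).

U+2FF2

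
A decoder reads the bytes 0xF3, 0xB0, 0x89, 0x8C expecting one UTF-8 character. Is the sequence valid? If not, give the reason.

Leading byte 0xF3 = 11110011 → 4-byte form.
Continuation bytes 0xB0=10110000, 0x89=10001001, 0x8C=10001100 all match 10xxxxxx.
Decoded value 0xF024C is ≥ 0x10000 (shortest form) and not a surrogate.

valid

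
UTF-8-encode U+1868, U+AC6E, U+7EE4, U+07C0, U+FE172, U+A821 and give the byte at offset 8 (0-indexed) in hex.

U+1868 → 3-byte form E1 A1 A8 at offsets 0–2.
U+AC6E → 3-byte form EA B1 AE at offsets 3–5.
U+7EE4 → 3-byte form E7 BB A4 at offsets 6–8.
Offset 8 falls in char 3's range; it's byte 3 of E7 BB A4 = 0xA4.

0xA4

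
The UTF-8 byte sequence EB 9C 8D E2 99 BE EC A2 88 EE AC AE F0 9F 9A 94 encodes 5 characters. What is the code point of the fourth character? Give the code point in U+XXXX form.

Offset 0: leading byte 0xEB = 11101011 → 3-byte char #1 = EB 9C 8D.
Offset 3: leading byte 0xE2 = 11100010 → 3-byte char #2 = E2 99 BE.
Offset 6: leading byte 0xEC = 11101100 → 3-byte char #3 = EC A2 88.
Offset 9: leading byte 0xEE = 11101110 → 3-byte char #4 = EE AC AE.
Leading byte 0xEE = 11101110 matches 1110xxxx → 3-byte sequence.
Byte 1: 0xEE = 11101110, payload 1110 (4 bits).
Byte 2: 0xAC = 10101100 (10xxxxxx ✓), payload 101100.
Byte 3: 0xAE = 10101110 (10xxxxxx ✓), payload 101110.
Concatenate: 1110101100101110 = 0xEB2E (16 bits → U+EB2E).

U+EB2E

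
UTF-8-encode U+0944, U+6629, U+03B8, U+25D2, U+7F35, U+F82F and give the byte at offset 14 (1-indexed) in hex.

0xB5

1-indexed offset 14 is 0-indexed offset 13.
U+0944 → 3-byte form E0 A5 84 at offsets 0–2.
U+6629 → 3-byte form E6 98 A9 at offsets 3–5.
U+03B8 → 2-byte form CE B8 at offsets 6–7.
U+25D2 → 3-byte form E2 97 92 at offsets 8–10.
U+7F35 → 3-byte form E7 BC B5 at offsets 11–13.
Offset 13 falls in char 5's range; it's byte 3 of E7 BC B5 = 0xB5.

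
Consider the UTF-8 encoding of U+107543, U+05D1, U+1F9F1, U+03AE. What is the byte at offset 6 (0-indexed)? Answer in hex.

0xF0

U+107543 → 4-byte form F4 87 95 83 at offsets 0–3.
U+05D1 → 2-byte form D7 91 at offsets 4–5.
U+1F9F1 → 4-byte form F0 9F A7 B1 at offsets 6–9.
Offset 6 falls in char 3's range; it's byte 1 of F0 9F A7 B1 = 0xF0.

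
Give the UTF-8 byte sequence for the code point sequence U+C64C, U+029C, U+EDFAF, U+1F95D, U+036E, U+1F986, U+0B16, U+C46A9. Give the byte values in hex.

EC 99 8C CA 9C F3 AD BE AF F0 9F A5 9D CD AE F0 9F A6 86 E0 AC 96 F3 84 9A A9

U+C64C: 3-byte form → EC 99 8C.
U+029C: 2-byte form → CA 9C.
U+EDFAF: 4-byte form → F3 AD BE AF.
U+1F95D: 4-byte form → F0 9F A5 9D.
U+036E: 2-byte form → CD AE.
U+1F986: 4-byte form → F0 9F A6 86.
U+0B16: 3-byte form → E0 AC 96.
U+C46A9: 4-byte form → F3 84 9A A9.
Concatenated (26 bytes): EC 99 8C CA 9C F3 AD BE AF F0 9F A5 9D CD AE F0 9F A6 86 E0 AC 96 F3 84 9A A9.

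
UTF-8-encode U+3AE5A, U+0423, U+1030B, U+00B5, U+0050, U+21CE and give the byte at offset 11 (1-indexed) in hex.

0xC2

1-indexed offset 11 is 0-indexed offset 10.
U+3AE5A → 4-byte form F0 BA B9 9A at offsets 0–3.
U+0423 → 2-byte form D0 A3 at offsets 4–5.
U+1030B → 4-byte form F0 90 8C 8B at offsets 6–9.
U+00B5 → 2-byte form C2 B5 at offsets 10–11.
Offset 10 falls in char 4's range; it's byte 1 of C2 B5 = 0xC2.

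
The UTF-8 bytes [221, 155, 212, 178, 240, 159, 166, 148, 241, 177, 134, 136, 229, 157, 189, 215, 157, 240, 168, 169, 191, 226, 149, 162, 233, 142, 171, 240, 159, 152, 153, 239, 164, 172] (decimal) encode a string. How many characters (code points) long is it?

11

Byte at offset 0: 0xDD = 11011101 → 2-byte char (#1). Advance 2.
Byte at offset 2: 0xD4 = 11010100 → 2-byte char (#2). Advance 2.
Byte at offset 4: 0xF0 = 11110000 → 4-byte char (#3). Advance 4.
Byte at offset 8: 0xF1 = 11110001 → 4-byte char (#4). Advance 4.
Byte at offset 12: 0xE5 = 11100101 → 3-byte char (#5). Advance 3.
Byte at offset 15: 0xD7 = 11010111 → 2-byte char (#6). Advance 2.
Byte at offset 17: 0xF0 = 11110000 → 4-byte char (#7). Advance 4.
Byte at offset 21: 0xE2 = 11100010 → 3-byte char (#8). Advance 3.
Byte at offset 24: 0xE9 = 11101001 → 3-byte char (#9). Advance 3.
Byte at offset 27: 0xF0 = 11110000 → 4-byte char (#10). Advance 4.
Byte at offset 31: 0xEF = 11101111 → 3-byte char (#11). Advance 3.
Reached end at offset 34 after 11 code points.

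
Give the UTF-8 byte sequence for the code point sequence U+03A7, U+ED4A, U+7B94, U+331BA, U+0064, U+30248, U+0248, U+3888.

CE A7 EE B5 8A E7 AE 94 F0 B3 86 BA 64 F0 B0 89 88 C9 88 E3 A2 88

U+03A7: 2-byte form → CE A7.
U+ED4A: 3-byte form → EE B5 8A.
U+7B94: 3-byte form → E7 AE 94.
U+331BA: 4-byte form → F0 B3 86 BA.
U+0064: 1-byte form → 64.
U+30248: 4-byte form → F0 B0 89 88.
U+0248: 2-byte form → C9 88.
U+3888: 3-byte form → E3 A2 88.
Concatenated (22 bytes): CE A7 EE B5 8A E7 AE 94 F0 B3 86 BA 64 F0 B0 89 88 C9 88 E3 A2 88.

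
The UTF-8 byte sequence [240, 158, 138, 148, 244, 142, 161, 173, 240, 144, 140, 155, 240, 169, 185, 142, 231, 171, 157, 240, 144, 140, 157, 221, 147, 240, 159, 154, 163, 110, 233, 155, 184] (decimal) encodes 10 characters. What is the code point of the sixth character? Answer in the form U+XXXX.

U+1031D

Offset 0: leading byte 0xF0 = 11110000 → 4-byte char #1 = F0 9E 8A 94.
Offset 4: leading byte 0xF4 = 11110100 → 4-byte char #2 = F4 8E A1 AD.
Offset 8: leading byte 0xF0 = 11110000 → 4-byte char #3 = F0 90 8C 9B.
Offset 12: leading byte 0xF0 = 11110000 → 4-byte char #4 = F0 A9 B9 8E.
Offset 16: leading byte 0xE7 = 11100111 → 3-byte char #5 = E7 AB 9D.
Offset 19: leading byte 0xF0 = 11110000 → 4-byte char #6 = F0 90 8C 9D.
Leading byte 0xF0 = 11110000 matches 11110xxx → 4-byte sequence.
Byte 1: 0xF0 = 11110000, payload 000 (3 bits).
Byte 2: 0x90 = 10010000 (10xxxxxx ✓), payload 010000.
Byte 3: 0x8C = 10001100 (10xxxxxx ✓), payload 001100.
Byte 4: 0x9D = 10011101 (10xxxxxx ✓), payload 011101.
Concatenate: 000010000001100011101 = 0x1031D (21 bits → U+1031D).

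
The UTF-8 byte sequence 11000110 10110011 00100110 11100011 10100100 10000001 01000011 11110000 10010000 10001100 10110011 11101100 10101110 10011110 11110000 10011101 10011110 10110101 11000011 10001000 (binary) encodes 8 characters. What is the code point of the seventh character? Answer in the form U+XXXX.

U+1D7B5

Offset 0: leading byte 0xC6 = 11000110 → 2-byte char #1 = C6 B3.
Offset 2: leading byte 0x26 = 00100110 → 1-byte char #2 = 26.
Offset 3: leading byte 0xE3 = 11100011 → 3-byte char #3 = E3 A4 81.
Offset 6: leading byte 0x43 = 01000011 → 1-byte char #4 = 43.
Offset 7: leading byte 0xF0 = 11110000 → 4-byte char #5 = F0 90 8C B3.
Offset 11: leading byte 0xEC = 11101100 → 3-byte char #6 = EC AE 9E.
Offset 14: leading byte 0xF0 = 11110000 → 4-byte char #7 = F0 9D 9E B5.
Leading byte 0xF0 = 11110000 matches 11110xxx → 4-byte sequence.
Byte 1: 0xF0 = 11110000, payload 000 (3 bits).
Byte 2: 0x9D = 10011101 (10xxxxxx ✓), payload 011101.
Byte 3: 0x9E = 10011110 (10xxxxxx ✓), payload 011110.
Byte 4: 0xB5 = 10110101 (10xxxxxx ✓), payload 110101.
Concatenate: 000011101011110110101 = 0x1D7B5 (21 bits → U+1D7B5).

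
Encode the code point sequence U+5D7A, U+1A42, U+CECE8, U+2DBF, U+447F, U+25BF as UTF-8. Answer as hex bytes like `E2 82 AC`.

E5 B5 BA E1 A9 82 F3 8E B3 A8 E2 B6 BF E4 91 BF E2 96 BF

U+5D7A: 3-byte form → E5 B5 BA.
U+1A42: 3-byte form → E1 A9 82.
U+CECE8: 4-byte form → F3 8E B3 A8.
U+2DBF: 3-byte form → E2 B6 BF.
U+447F: 3-byte form → E4 91 BF.
U+25BF: 3-byte form → E2 96 BF.
Concatenated (19 bytes): E5 B5 BA E1 A9 82 F3 8E B3 A8 E2 B6 BF E4 91 BF E2 96 BF.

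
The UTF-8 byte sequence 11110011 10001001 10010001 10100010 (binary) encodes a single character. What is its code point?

Leading byte 0xF3 = 11110011 matches 11110xxx → 4-byte sequence.
Byte 1: 0xF3 = 11110011, payload 011 (3 bits).
Byte 2: 0x89 = 10001001 (10xxxxxx ✓), payload 001001.
Byte 3: 0x91 = 10010001 (10xxxxxx ✓), payload 010001.
Byte 4: 0xA2 = 10100010 (10xxxxxx ✓), payload 100010.
Concatenate: 011001001010001100010 = 0xC9462 (21 bits → U+C9462).

U+C9462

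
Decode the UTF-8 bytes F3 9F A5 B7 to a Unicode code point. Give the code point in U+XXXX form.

Leading byte 0xF3 = 11110011 matches 11110xxx → 4-byte sequence.
Byte 1: 0xF3 = 11110011, payload 011 (3 bits).
Byte 2: 0x9F = 10011111 (10xxxxxx ✓), payload 011111.
Byte 3: 0xA5 = 10100101 (10xxxxxx ✓), payload 100101.
Byte 4: 0xB7 = 10110111 (10xxxxxx ✓), payload 110111.
Concatenate: 011011111100101110111 = 0xDF977 (21 bits → U+DF977).

U+DF977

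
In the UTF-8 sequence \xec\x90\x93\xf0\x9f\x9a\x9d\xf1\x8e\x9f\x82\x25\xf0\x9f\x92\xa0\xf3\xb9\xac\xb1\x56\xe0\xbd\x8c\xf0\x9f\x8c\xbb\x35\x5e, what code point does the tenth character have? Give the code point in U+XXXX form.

U+0035

Offset 0: leading byte 0xEC = 11101100 → 3-byte char #1 = EC 90 93.
Offset 3: leading byte 0xF0 = 11110000 → 4-byte char #2 = F0 9F 9A 9D.
Offset 7: leading byte 0xF1 = 11110001 → 4-byte char #3 = F1 8E 9F 82.
Offset 11: leading byte 0x25 = 00100101 → 1-byte char #4 = 25.
Offset 12: leading byte 0xF0 = 11110000 → 4-byte char #5 = F0 9F 92 A0.
Offset 16: leading byte 0xF3 = 11110011 → 4-byte char #6 = F3 B9 AC B1.
Offset 20: leading byte 0x56 = 01010110 → 1-byte char #7 = 56.
Offset 21: leading byte 0xE0 = 11100000 → 3-byte char #8 = E0 BD 8C.
Offset 24: leading byte 0xF0 = 11110000 → 4-byte char #9 = F0 9F 8C BB.
Offset 28: leading byte 0x35 = 00110101 → 1-byte char #10 = 35.
Leading byte 0x35 = 00110101 matches 0xxxxxxx → 1-byte sequence.
Byte 1: 0x35 = 00110101, payload 0110101 (7 bits).
Concatenate: 0110101 = 0x35 (7 bits → U+0035).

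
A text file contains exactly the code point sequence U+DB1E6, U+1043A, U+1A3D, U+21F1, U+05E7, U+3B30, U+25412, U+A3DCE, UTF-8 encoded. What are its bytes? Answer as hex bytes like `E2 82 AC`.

F3 9B 87 A6 F0 90 90 BA E1 A8 BD E2 87 B1 D7 A7 E3 AC B0 F0 A5 90 92 F2 A3 B7 8E

U+DB1E6: 4-byte form → F3 9B 87 A6.
U+1043A: 4-byte form → F0 90 90 BA.
U+1A3D: 3-byte form → E1 A8 BD.
U+21F1: 3-byte form → E2 87 B1.
U+05E7: 2-byte form → D7 A7.
U+3B30: 3-byte form → E3 AC B0.
U+25412: 4-byte form → F0 A5 90 92.
U+A3DCE: 4-byte form → F2 A3 B7 8E.
Concatenated (27 bytes): F3 9B 87 A6 F0 90 90 BA E1 A8 BD E2 87 B1 D7 A7 E3 AC B0 F0 A5 90 92 F2 A3 B7 8E.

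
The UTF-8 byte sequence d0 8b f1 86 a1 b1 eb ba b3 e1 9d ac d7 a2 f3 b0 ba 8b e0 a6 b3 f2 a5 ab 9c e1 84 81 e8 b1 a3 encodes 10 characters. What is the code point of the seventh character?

U+09B3

Offset 0: leading byte 0xD0 = 11010000 → 2-byte char #1 = D0 8B.
Offset 2: leading byte 0xF1 = 11110001 → 4-byte char #2 = F1 86 A1 B1.
Offset 6: leading byte 0xEB = 11101011 → 3-byte char #3 = EB BA B3.
Offset 9: leading byte 0xE1 = 11100001 → 3-byte char #4 = E1 9D AC.
Offset 12: leading byte 0xD7 = 11010111 → 2-byte char #5 = D7 A2.
Offset 14: leading byte 0xF3 = 11110011 → 4-byte char #6 = F3 B0 BA 8B.
Offset 18: leading byte 0xE0 = 11100000 → 3-byte char #7 = E0 A6 B3.
Leading byte 0xE0 = 11100000 matches 1110xxxx → 3-byte sequence.
Byte 1: 0xE0 = 11100000, payload 0000 (4 bits).
Byte 2: 0xA6 = 10100110 (10xxxxxx ✓), payload 100110.
Byte 3: 0xB3 = 10110011 (10xxxxxx ✓), payload 110011.
Concatenate: 0000100110110011 = 0x9B3 (16 bits → U+09B3).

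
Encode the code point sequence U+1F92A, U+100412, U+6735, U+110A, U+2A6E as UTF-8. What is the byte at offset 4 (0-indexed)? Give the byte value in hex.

0xF4

U+1F92A → 4-byte form F0 9F A4 AA at offsets 0–3.
U+100412 → 4-byte form F4 80 90 92 at offsets 4–7.
Offset 4 falls in char 2's range; it's byte 1 of F4 80 90 92 = 0xF4.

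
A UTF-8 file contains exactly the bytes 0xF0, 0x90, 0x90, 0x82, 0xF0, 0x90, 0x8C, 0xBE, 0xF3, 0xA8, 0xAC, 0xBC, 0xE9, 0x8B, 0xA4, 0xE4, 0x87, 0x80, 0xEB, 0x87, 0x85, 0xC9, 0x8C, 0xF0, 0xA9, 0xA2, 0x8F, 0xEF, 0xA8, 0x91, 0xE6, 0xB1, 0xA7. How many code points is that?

10

Byte at offset 0: 0xF0 = 11110000 → 4-byte char (#1). Advance 4.
Byte at offset 4: 0xF0 = 11110000 → 4-byte char (#2). Advance 4.
Byte at offset 8: 0xF3 = 11110011 → 4-byte char (#3). Advance 4.
Byte at offset 12: 0xE9 = 11101001 → 3-byte char (#4). Advance 3.
Byte at offset 15: 0xE4 = 11100100 → 3-byte char (#5). Advance 3.
Byte at offset 18: 0xEB = 11101011 → 3-byte char (#6). Advance 3.
Byte at offset 21: 0xC9 = 11001001 → 2-byte char (#7). Advance 2.
Byte at offset 23: 0xF0 = 11110000 → 4-byte char (#8). Advance 4.
Byte at offset 27: 0xEF = 11101111 → 3-byte char (#9). Advance 3.
Byte at offset 30: 0xE6 = 11100110 → 3-byte char (#10). Advance 3.
Reached end at offset 33 after 10 code points.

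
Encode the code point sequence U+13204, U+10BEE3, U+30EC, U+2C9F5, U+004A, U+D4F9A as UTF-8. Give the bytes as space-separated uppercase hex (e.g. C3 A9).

F0 93 88 84 F4 8B BB A3 E3 83 AC F0 AC A7 B5 4A F3 94 BE 9A

U+13204: 4-byte form → F0 93 88 84.
U+10BEE3: 4-byte form → F4 8B BB A3.
U+30EC: 3-byte form → E3 83 AC.
U+2C9F5: 4-byte form → F0 AC A7 B5.
U+004A: 1-byte form → 4A.
U+D4F9A: 4-byte form → F3 94 BE 9A.
Concatenated (20 bytes): F0 93 88 84 F4 8B BB A3 E3 83 AC F0 AC A7 B5 4A F3 94 BE 9A.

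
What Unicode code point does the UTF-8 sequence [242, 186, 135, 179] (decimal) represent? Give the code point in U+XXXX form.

U+BA1F3

Leading byte 0xF2 = 11110010 matches 11110xxx → 4-byte sequence.
Byte 1: 0xF2 = 11110010, payload 010 (3 bits).
Byte 2: 0xBA = 10111010 (10xxxxxx ✓), payload 111010.
Byte 3: 0x87 = 10000111 (10xxxxxx ✓), payload 000111.
Byte 4: 0xB3 = 10110011 (10xxxxxx ✓), payload 110011.
Concatenate: 010111010000111110011 = 0xBA1F3 (21 bits → U+BA1F3).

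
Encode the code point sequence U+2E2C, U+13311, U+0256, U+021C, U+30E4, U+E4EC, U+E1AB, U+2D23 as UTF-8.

U+2E2C: 3-byte form → E2 B8 AC.
U+13311: 4-byte form → F0 93 8C 91.
U+0256: 2-byte form → C9 96.
U+021C: 2-byte form → C8 9C.
U+30E4: 3-byte form → E3 83 A4.
U+E4EC: 3-byte form → EE 93 AC.
U+E1AB: 3-byte form → EE 86 AB.
U+2D23: 3-byte form → E2 B4 A3.
Concatenated (23 bytes): E2 B8 AC F0 93 8C 91 C9 96 C8 9C E3 83 A4 EE 93 AC EE 86 AB E2 B4 A3.

E2 B8 AC F0 93 8C 91 C9 96 C8 9C E3 83 A4 EE 93 AC EE 86 AB E2 B4 A3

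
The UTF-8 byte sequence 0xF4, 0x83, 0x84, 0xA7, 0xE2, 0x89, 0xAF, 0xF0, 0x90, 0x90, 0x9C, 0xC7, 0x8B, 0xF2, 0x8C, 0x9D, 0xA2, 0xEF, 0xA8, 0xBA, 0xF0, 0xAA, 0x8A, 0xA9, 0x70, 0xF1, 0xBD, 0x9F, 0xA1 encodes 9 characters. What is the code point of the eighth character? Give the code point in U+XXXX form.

Offset 0: leading byte 0xF4 = 11110100 → 4-byte char #1 = F4 83 84 A7.
Offset 4: leading byte 0xE2 = 11100010 → 3-byte char #2 = E2 89 AF.
Offset 7: leading byte 0xF0 = 11110000 → 4-byte char #3 = F0 90 90 9C.
Offset 11: leading byte 0xC7 = 11000111 → 2-byte char #4 = C7 8B.
Offset 13: leading byte 0xF2 = 11110010 → 4-byte char #5 = F2 8C 9D A2.
Offset 17: leading byte 0xEF = 11101111 → 3-byte char #6 = EF A8 BA.
Offset 20: leading byte 0xF0 = 11110000 → 4-byte char #7 = F0 AA 8A A9.
Offset 24: leading byte 0x70 = 01110000 → 1-byte char #8 = 70.
Leading byte 0x70 = 01110000 matches 0xxxxxxx → 1-byte sequence.
Byte 1: 0x70 = 01110000, payload 1110000 (7 bits).
Concatenate: 1110000 = 0x70 (7 bits → U+0070).

U+0070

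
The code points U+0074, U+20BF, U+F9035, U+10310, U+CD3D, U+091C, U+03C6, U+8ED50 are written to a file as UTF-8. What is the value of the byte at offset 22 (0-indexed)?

U+0074 → 1-byte form 74 at offsets 0–0.
U+20BF → 3-byte form E2 82 BF at offsets 1–3.
U+F9035 → 4-byte form F3 B9 80 B5 at offsets 4–7.
U+10310 → 4-byte form F0 90 8C 90 at offsets 8–11.
U+CD3D → 3-byte form EC B4 BD at offsets 12–14.
U+091C → 3-byte form E0 A4 9C at offsets 15–17.
U+03C6 → 2-byte form CF 86 at offsets 18–19.
U+8ED50 → 4-byte form F2 8E B5 90 at offsets 20–23.
Offset 22 falls in char 8's range; it's byte 3 of F2 8E B5 90 = 0xB5.

0xB5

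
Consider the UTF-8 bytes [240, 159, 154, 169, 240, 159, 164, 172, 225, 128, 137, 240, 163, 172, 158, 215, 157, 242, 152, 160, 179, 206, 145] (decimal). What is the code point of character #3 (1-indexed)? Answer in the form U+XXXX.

U+1009

Offset 0: leading byte 0xF0 = 11110000 → 4-byte char #1 = F0 9F 9A A9.
Offset 4: leading byte 0xF0 = 11110000 → 4-byte char #2 = F0 9F A4 AC.
Offset 8: leading byte 0xE1 = 11100001 → 3-byte char #3 = E1 80 89.
Leading byte 0xE1 = 11100001 matches 1110xxxx → 3-byte sequence.
Byte 1: 0xE1 = 11100001, payload 0001 (4 bits).
Byte 2: 0x80 = 10000000 (10xxxxxx ✓), payload 000000.
Byte 3: 0x89 = 10001001 (10xxxxxx ✓), payload 001001.
Concatenate: 0001000000001001 = 0x1009 (16 bits → U+1009).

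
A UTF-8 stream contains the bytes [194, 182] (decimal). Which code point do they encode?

Leading byte 0xC2 = 11000010 matches 110xxxxx → 2-byte sequence.
Byte 1: 0xC2 = 11000010, payload 00010 (5 bits).
Byte 2: 0xB6 = 10110110 (10xxxxxx ✓), payload 110110.
Concatenate: 00010110110 = 0xB6 (11 bits → U+00B6).

U+00B6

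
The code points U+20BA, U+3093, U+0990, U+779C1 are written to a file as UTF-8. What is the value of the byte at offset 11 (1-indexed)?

1-indexed offset 11 is 0-indexed offset 10.
U+20BA → 3-byte form E2 82 BA at offsets 0–2.
U+3093 → 3-byte form E3 82 93 at offsets 3–5.
U+0990 → 3-byte form E0 A6 90 at offsets 6–8.
U+779C1 → 4-byte form F1 B7 A7 81 at offsets 9–12.
Offset 10 falls in char 4's range; it's byte 2 of F1 B7 A7 81 = 0xB7.

0xB7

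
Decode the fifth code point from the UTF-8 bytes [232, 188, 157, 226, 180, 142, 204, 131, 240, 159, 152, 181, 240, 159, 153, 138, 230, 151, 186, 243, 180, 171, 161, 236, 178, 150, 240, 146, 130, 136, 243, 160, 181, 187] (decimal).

Offset 0: leading byte 0xE8 = 11101000 → 3-byte char #1 = E8 BC 9D.
Offset 3: leading byte 0xE2 = 11100010 → 3-byte char #2 = E2 B4 8E.
Offset 6: leading byte 0xCC = 11001100 → 2-byte char #3 = CC 83.
Offset 8: leading byte 0xF0 = 11110000 → 4-byte char #4 = F0 9F 98 B5.
Offset 12: leading byte 0xF0 = 11110000 → 4-byte char #5 = F0 9F 99 8A.
Leading byte 0xF0 = 11110000 matches 11110xxx → 4-byte sequence.
Byte 1: 0xF0 = 11110000, payload 000 (3 bits).
Byte 2: 0x9F = 10011111 (10xxxxxx ✓), payload 011111.
Byte 3: 0x99 = 10011001 (10xxxxxx ✓), payload 011001.
Byte 4: 0x8A = 10001010 (10xxxxxx ✓), payload 001010.
Concatenate: 000011111011001001010 = 0x1F64A (21 bits → U+1F64A).

U+1F64A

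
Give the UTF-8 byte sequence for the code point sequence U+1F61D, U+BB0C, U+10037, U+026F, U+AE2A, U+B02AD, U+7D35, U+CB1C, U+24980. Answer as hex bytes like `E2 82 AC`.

U+1F61D: 4-byte form → F0 9F 98 9D.
U+BB0C: 3-byte form → EB AC 8C.
U+10037: 4-byte form → F0 90 80 B7.
U+026F: 2-byte form → C9 AF.
U+AE2A: 3-byte form → EA B8 AA.
U+B02AD: 4-byte form → F2 B0 8A AD.
U+7D35: 3-byte form → E7 B4 B5.
U+CB1C: 3-byte form → EC AC 9C.
U+24980: 4-byte form → F0 A4 A6 80.
Concatenated (30 bytes): F0 9F 98 9D EB AC 8C F0 90 80 B7 C9 AF EA B8 AA F2 B0 8A AD E7 B4 B5 EC AC 9C F0 A4 A6 80.

F0 9F 98 9D EB AC 8C F0 90 80 B7 C9 AF EA B8 AA F2 B0 8A AD E7 B4 B5 EC AC 9C F0 A4 A6 80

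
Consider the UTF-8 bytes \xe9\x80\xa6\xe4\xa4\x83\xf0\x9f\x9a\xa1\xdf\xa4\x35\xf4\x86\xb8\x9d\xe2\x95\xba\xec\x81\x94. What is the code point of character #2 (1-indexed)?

U+4903

Offset 0: leading byte 0xE9 = 11101001 → 3-byte char #1 = E9 80 A6.
Offset 3: leading byte 0xE4 = 11100100 → 3-byte char #2 = E4 A4 83.
Leading byte 0xE4 = 11100100 matches 1110xxxx → 3-byte sequence.
Byte 1: 0xE4 = 11100100, payload 0100 (4 bits).
Byte 2: 0xA4 = 10100100 (10xxxxxx ✓), payload 100100.
Byte 3: 0x83 = 10000011 (10xxxxxx ✓), payload 000011.
Concatenate: 0100100100000011 = 0x4903 (16 bits → U+4903).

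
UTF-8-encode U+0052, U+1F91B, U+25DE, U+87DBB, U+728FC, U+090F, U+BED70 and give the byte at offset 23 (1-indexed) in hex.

1-indexed offset 23 is 0-indexed offset 22.
U+0052 → 1-byte form 52 at offsets 0–0.
U+1F91B → 4-byte form F0 9F A4 9B at offsets 1–4.
U+25DE → 3-byte form E2 97 9E at offsets 5–7.
U+87DBB → 4-byte form F2 87 B6 BB at offsets 8–11.
U+728FC → 4-byte form F1 B2 A3 BC at offsets 12–15.
U+090F → 3-byte form E0 A4 8F at offsets 16–18.
U+BED70 → 4-byte form F2 BE B5 B0 at offsets 19–22.
Offset 22 falls in char 7's range; it's byte 4 of F2 BE B5 B0 = 0xB0.

0xB0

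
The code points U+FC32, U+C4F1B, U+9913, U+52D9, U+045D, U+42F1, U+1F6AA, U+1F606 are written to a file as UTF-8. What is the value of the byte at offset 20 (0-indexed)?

0x9A

U+FC32 → 3-byte form EF B0 B2 at offsets 0–2.
U+C4F1B → 4-byte form F3 84 BC 9B at offsets 3–6.
U+9913 → 3-byte form E9 A4 93 at offsets 7–9.
U+52D9 → 3-byte form E5 8B 99 at offsets 10–12.
U+045D → 2-byte form D1 9D at offsets 13–14.
U+42F1 → 3-byte form E4 8B B1 at offsets 15–17.
U+1F6AA → 4-byte form F0 9F 9A AA at offsets 18–21.
Offset 20 falls in char 7's range; it's byte 3 of F0 9F 9A AA = 0x9A.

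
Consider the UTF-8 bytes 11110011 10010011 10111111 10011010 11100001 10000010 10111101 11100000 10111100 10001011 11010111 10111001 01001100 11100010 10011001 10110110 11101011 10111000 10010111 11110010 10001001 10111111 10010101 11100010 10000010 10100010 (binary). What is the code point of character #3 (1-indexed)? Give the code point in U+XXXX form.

U+0F0B

Offset 0: leading byte 0xF3 = 11110011 → 4-byte char #1 = F3 93 BF 9A.
Offset 4: leading byte 0xE1 = 11100001 → 3-byte char #2 = E1 82 BD.
Offset 7: leading byte 0xE0 = 11100000 → 3-byte char #3 = E0 BC 8B.
Leading byte 0xE0 = 11100000 matches 1110xxxx → 3-byte sequence.
Byte 1: 0xE0 = 11100000, payload 0000 (4 bits).
Byte 2: 0xBC = 10111100 (10xxxxxx ✓), payload 111100.
Byte 3: 0x8B = 10001011 (10xxxxxx ✓), payload 001011.
Concatenate: 0000111100001011 = 0xF0B (16 bits → U+0F0B).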